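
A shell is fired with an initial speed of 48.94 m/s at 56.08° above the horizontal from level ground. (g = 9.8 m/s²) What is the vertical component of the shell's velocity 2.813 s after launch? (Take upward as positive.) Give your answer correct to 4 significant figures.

Initial vertical component: v_y0 = 48.94 sin 56.08° = 40.611 m/s.
v_y(t) = v_y0 − g t = 40.611 − 9.8 × 2.813 = 13.04 m/s.

13.04 m/s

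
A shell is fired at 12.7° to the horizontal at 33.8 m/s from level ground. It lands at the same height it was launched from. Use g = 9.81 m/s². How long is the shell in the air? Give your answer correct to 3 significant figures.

1.51 s

Vertical component: v_y = 33.8 sin 12.7° = 7.431 m/s.
For a projectile landing at launch height, time of flight is t = 2 v_y / g = 2 × 7.431 / 9.81 = 1.51 s.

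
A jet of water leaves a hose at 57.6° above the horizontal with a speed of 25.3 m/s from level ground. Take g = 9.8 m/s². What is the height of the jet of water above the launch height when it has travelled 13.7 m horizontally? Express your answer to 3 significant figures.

16.6 m

v_x = 25.3 cos 57.6° = 13.56 m/s, v_y0 = 25.3 sin 57.6° = 21.36 m/s.
Time to reach x = 13.7 m: t = x / v_x = 13.7 / 13.56 = 1.010 s.
y = v_y0 t − ½ g t² = 21.36×1.010 − 4.900×1.010² = 16.6 m.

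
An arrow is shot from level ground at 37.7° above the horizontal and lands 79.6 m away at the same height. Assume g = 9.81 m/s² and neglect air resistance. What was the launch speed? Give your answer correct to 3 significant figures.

On level ground, R = v₀² sin(2θ) / g, so v₀ = √(R g / sin 2θ).
sin(2 × 37.7°) = 0.9677.
v₀ = √(79.6 × 9.81 / 0.9677) = √806.9 = 28.4 m/s.

28.4 m/s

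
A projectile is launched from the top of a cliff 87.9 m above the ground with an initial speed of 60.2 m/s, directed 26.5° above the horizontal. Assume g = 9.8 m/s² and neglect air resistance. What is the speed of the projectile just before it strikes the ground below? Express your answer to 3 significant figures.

v_x = 60.2 cos 26.5° = 53.88 m/s is unchanged throughout.
For the vertical component, v_y² = v_y0² + 2 g h = (26.86)² + 2×9.8×87.9 = 2444, so |v_y| = 49.44 m/s.
Impact speed = √(v_x² + v_y²) = √(2903 + 2444) = 73.1 m/s.

73.1 m/s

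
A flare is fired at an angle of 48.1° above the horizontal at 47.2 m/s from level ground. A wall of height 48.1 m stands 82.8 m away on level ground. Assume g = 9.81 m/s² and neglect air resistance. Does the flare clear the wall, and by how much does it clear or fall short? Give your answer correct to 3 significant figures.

v_x = 47.2 cos 48.1° = 31.52 m/s; v_y0 = 47.2 sin 48.1° = 35.13 m/s.
Time to reach the wall: t = 82.8 / 31.52 = 2.627 s.
Height at that point: y = 35.13×2.627 − 4.905×2.627² = 58.44 m.
That is 58.44 − 48.1 = 10.3 m above the top of the wall, so the flare clears it.

Yes — it clears the wall by 10.3 m.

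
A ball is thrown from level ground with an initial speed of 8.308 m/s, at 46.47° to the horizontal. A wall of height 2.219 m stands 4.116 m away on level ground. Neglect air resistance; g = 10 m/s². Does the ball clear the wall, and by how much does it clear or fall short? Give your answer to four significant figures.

v_x = 8.308 cos 46.47° = 5.7220 m/s; v_y0 = 8.308 sin 46.47° = 6.0234 m/s.
Time to reach the wall: t = 4.116 / 5.7220 = 0.71933 s.
Height at that point: y = 6.0234×0.71933 − 5.000×0.71933² = 1.7456 m.
That is 2.219 − 1.7456 = 0.4734 m below the top of the wall, so the ball does not clear it.

No — it falls 0.4734 m short of clearing the wall.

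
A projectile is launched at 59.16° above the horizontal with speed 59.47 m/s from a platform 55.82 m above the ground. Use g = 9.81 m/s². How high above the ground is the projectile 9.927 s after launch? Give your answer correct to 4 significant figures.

79.34 m

v_y0 = 59.47 sin 59.16° = 51.061 m/s.
y(t) = 55.82 + v_y0 t − ½ g t² = 55.82 + 51.061×9.927 − ½×9.81×9.927² = 79.34 m.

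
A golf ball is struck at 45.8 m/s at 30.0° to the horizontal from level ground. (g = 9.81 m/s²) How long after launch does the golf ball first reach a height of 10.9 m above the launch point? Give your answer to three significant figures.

0.538 s

v_y0 = 45.8 sin 30.0° = 22.90 m/s.
Set y = v_y0 t − ½ g t² = 10.9: 4.905 t² − 22.90 t + 10.9 = 0.
t = [22.90 ± √(524.4 − 213.9)] / 9.81 = (22.90 ± 17.62) / 9.81, giving t = 0.538 s or t = 4.13 s.
The golf ball is on the way up at the first time, so t = 0.538 s.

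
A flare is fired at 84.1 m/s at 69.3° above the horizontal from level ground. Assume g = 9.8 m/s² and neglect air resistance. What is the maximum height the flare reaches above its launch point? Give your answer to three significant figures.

Vertical component of launch velocity: v_y = 84.1 sin 69.3° = 78.67 m/s.
At the highest point the vertical velocity is zero, so v_y² = 2 g h_max.
h_max = (78.67)² / (2 × 9.8) = 6189 / 19.60 = 316 m.

316 m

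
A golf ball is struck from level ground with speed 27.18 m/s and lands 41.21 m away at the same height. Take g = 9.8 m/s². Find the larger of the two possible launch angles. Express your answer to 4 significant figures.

Level-ground range: R = v₀² sin(2θ)/g ⇒ sin 2θ = R g / v₀² = 41.21×9.8/27.18² = 0.5467.
2θ = arcsin(0.5467) = 33.141° or 180° − 33.141° = 146.859°.
So θ = 16.57° or θ = 73.43°.

73.43°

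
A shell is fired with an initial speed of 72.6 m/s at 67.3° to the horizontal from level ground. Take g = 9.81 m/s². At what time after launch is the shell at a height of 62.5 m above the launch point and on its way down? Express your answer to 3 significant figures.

12.6 s

v_y0 = 72.6 sin 67.3° = 66.98 m/s.
Set y = v_y0 t − ½ g t² = 62.5: 4.905 t² − 66.98 t + 62.5 = 0.
t = [66.98 ± √(4486 − 1226)] / 9.81 = (66.98 ± 57.10) / 9.81, giving t = 1.01 s or t = 12.6 s.
On the way down corresponds to the larger root: t = 12.6 s.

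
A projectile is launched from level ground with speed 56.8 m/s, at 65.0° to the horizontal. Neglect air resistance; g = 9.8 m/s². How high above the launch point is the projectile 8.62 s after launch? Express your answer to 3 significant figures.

79.7 m

v_y0 = 56.8 sin 65.0° = 51.48 m/s.
y(t) = v_y0 t − ½ g t² = 51.48×8.62 − 4.900×8.62² = 79.7 m.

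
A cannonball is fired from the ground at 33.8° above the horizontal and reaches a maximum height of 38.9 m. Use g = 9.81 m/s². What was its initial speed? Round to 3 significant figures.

49.7 m/s

At maximum height v_y = 0, so (v₀ sin θ)² = 2 g H.
v₀ sin 33.8° = √(2 × 9.81 × 38.9) = 27.63 m/s.
v₀ = 27.63 / sin 33.8° = 27.63 / 0.5563 = 49.7 m/s.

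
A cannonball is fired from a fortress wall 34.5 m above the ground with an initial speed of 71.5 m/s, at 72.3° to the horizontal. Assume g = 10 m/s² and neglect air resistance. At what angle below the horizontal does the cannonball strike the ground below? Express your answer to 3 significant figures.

v_x = 71.5 cos 72.3° = 21.74 m/s.
At impact |v_y| = √(v_y0² + 2 g h) = √(68.12² + 2×10×34.5) = 73.01 m/s.
Angle below horizontal = arctan(|v_y| / v_x) = arctan(73.01 / 21.74) = 73.4°.

73.4°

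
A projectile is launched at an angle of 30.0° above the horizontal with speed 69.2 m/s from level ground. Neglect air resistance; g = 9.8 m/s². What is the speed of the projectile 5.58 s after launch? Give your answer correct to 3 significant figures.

v_x = 69.2 cos 30.0° = 59.93 m/s (constant).
v_y(t) = 69.2 sin 30.0° − g t = 34.60 − 9.8 × 5.58 = -20.08 m/s.
Speed = √(v_x² + v_y²) = √(3592 + 403.2) = 63.2 m/s.

63.2 m/s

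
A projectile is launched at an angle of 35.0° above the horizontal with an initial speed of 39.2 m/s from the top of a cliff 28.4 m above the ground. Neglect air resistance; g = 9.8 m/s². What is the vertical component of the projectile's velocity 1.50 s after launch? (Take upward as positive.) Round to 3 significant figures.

7.78 m/s

Initial vertical component: v_y0 = 39.2 sin 35.0° = 22.48 m/s.
v_y(t) = v_y0 − g t = 22.48 − 9.8 × 1.50 = 7.78 m/s.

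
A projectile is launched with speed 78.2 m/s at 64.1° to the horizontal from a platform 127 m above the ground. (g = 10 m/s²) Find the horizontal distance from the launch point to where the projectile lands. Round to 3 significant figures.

Components: v_x = 78.2 cos 64.1° = 34.16 m/s, v_y = 78.2 sin 64.1° = 70.35 m/s.
Vertical: 0 = 127 + 70.35 t − ½(10) t² ⇒ 5.000 t² − 70.35 t − 127 = 0.
t = [70.35 + √(4949 + 2540)] / 10.00 = 15.69 s.
Horizontal: R = v_x · t = 34.16 × 15.69 = 536 m.

536 m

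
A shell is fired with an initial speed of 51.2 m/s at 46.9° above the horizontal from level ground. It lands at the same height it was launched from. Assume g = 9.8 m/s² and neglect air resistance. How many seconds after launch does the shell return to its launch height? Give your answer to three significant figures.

7.63 s

Vertical component: v_y = 51.2 sin 46.9° = 37.38 m/s.
For a projectile landing at launch height, time of flight is t = 2 v_y / g = 2 × 37.38 / 9.8 = 7.63 s.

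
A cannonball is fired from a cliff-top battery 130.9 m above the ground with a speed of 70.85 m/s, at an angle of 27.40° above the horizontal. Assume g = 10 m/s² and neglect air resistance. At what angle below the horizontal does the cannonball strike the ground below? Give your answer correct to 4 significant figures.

v_x = 70.85 cos 27.40° = 62.902 m/s.
At impact |v_y| = √(v_y0² + 2 g h) = √(32.605² + 2×10×130.9) = 60.672 m/s.
Angle below horizontal = arctan(|v_y| / v_x) = arctan(60.672 / 62.902) = 43.97°.

43.97°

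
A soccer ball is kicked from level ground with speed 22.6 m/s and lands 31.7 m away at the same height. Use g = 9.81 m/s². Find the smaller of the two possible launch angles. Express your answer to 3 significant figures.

Level-ground range: R = v₀² sin(2θ)/g ⇒ sin 2θ = R g / v₀² = 31.7×9.81/22.6² = 0.6089.
2θ = arcsin(0.6089) = 37.51° or 180° − 37.51° = 142.49°.
So θ = 18.8° or θ = 71.2°.

18.8°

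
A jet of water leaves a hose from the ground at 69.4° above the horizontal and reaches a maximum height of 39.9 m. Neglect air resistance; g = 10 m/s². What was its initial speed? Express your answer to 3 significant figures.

30.2 m/s

At maximum height v_y = 0, so (v₀ sin θ)² = 2 g H.
v₀ sin 69.4° = √(2 × 10 × 39.9) = 28.25 m/s.
v₀ = 28.25 / sin 69.4° = 28.25 / 0.9361 = 30.2 m/s.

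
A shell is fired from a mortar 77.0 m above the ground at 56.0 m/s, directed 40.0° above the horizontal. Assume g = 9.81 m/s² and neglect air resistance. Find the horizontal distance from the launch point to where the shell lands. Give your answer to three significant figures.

389 m

Components: v_x = 56.0 cos 40.0° = 42.90 m/s, v_y = 56.0 sin 40.0° = 36.00 m/s.
Vertical: 0 = 77.0 + 36.00 t − ½(9.81) t² ⇒ 4.905 t² − 36.00 t − 77.0 = 0.
t = [36.00 + √(1296 + 1511)] / 9.810 = 9.070 s.
Horizontal: R = v_x · t = 42.90 × 9.070 = 389 m.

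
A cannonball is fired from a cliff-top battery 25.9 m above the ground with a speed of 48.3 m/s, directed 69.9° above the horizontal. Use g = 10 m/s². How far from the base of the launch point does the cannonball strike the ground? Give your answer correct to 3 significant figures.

160 m

Components: v_x = 48.3 cos 69.9° = 16.60 m/s, v_y = 48.3 sin 69.9° = 45.36 m/s.
Vertical: 0 = 25.9 + 45.36 t − ½(10) t² ⇒ 5.000 t² − 45.36 t − 25.9 = 0.
t = [45.36 + √(2058 + 518.0)] / 10.00 = 9.611 s.
Horizontal: R = v_x · t = 16.60 × 9.611 = 160 m.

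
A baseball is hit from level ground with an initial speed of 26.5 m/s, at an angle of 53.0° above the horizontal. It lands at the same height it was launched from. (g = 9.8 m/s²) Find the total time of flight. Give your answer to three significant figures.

4.32 s

Vertical component: v_y = 26.5 sin 53.0° = 21.16 m/s.
For a projectile landing at launch height, time of flight is t = 2 v_y / g = 2 × 21.16 / 9.8 = 4.32 s.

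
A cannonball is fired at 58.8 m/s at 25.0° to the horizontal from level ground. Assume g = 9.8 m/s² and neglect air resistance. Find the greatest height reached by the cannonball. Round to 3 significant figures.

Vertical component of launch velocity: v_y = 58.8 sin 25.0° = 24.85 m/s.
At the highest point the vertical velocity is zero, so v_y² = 2 g h_max.
h_max = (24.85)² / (2 × 9.8) = 617.5 / 19.60 = 31.5 m.

31.5 m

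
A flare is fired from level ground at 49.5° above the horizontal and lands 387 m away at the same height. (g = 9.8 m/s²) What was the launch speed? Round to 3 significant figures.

On level ground, R = v₀² sin(2θ) / g, so v₀ = √(R g / sin 2θ).
sin(2 × 49.5°) = 0.9877.
v₀ = √(387 × 9.8 / 0.9877) = √3840 = 62.0 m/s.

62.0 m/s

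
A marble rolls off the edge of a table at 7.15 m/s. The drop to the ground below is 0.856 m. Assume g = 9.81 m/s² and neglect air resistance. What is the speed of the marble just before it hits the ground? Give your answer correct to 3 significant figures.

8.24 m/s

Fall time: t = √(2 × 0.856 / 9.81) = 0.4178 s.
At impact: v_x = 7.15 m/s (unchanged), v_y = g t = 9.81 × 0.4178 = 4.099 m/s.
Speed = √(v_x² + v_y²) = √(51.12 + 16.80) = 8.24 m/s.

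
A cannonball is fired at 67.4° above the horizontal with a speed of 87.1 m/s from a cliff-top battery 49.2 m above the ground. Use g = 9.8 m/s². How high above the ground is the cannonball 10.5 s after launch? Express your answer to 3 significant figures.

353 m

v_y0 = 87.1 sin 67.4° = 80.41 m/s.
y(t) = 49.2 + v_y0 t − ½ g t² = 49.2 + 80.41×10.5 − ½×9.8×10.5² = 353 m.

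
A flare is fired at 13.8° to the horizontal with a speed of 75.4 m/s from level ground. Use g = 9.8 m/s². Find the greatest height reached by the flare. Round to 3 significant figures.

Vertical component of launch velocity: v_y = 75.4 sin 13.8° = 17.99 m/s.
At the highest point the vertical velocity is zero, so v_y² = 2 g h_max.
h_max = (17.99)² / (2 × 9.8) = 323.6 / 19.60 = 16.5 m.

16.5 m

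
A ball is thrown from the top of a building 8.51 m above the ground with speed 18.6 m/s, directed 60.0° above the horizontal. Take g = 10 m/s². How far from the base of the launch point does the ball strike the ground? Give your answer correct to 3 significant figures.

Components: v_x = 18.6 cos 60.0° = 9.300 m/s, v_y = 18.6 sin 60.0° = 16.11 m/s.
Vertical: 0 = 8.51 + 16.11 t − ½(10) t² ⇒ 5.000 t² − 16.11 t − 8.51 = 0.
t = [16.11 + √(259.5 + 170.2)] / 10.00 = 3.684 s.
Horizontal: R = v_x · t = 9.300 × 3.684 = 34.3 m.

34.3 m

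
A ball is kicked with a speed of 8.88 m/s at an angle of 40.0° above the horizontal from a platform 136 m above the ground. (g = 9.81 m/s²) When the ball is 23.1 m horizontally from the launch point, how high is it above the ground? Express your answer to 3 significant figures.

98.8 m

v_x = 8.88 cos 40.0° = 6.802 m/s, v_y0 = 8.88 sin 40.0° = 5.708 m/s.
Time to reach x = 23.1 m: t = x / v_x = 23.1 / 6.802 = 3.396 s.
y = 136 + v_y0 t − ½ g t² = 136 + 5.708×3.396 − 4.905×3.396² = 98.8 m.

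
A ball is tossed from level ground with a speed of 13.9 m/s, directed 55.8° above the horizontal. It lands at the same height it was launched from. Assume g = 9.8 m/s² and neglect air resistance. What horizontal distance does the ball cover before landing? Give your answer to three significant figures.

18.3 m

For level ground, R = v₀² sin(2θ) / g.
sin(2 × 55.8°) = sin 111.6° = 0.9298.
R = (13.9)² × 0.9298 / 9.8 = 18.3 m.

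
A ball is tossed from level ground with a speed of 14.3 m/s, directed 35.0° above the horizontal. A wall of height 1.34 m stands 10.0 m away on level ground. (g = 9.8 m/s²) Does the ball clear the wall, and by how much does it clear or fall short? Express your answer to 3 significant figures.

v_x = 14.3 cos 35.0° = 11.71 m/s; v_y0 = 14.3 sin 35.0° = 8.202 m/s.
Time to reach the wall: t = 10.0 / 11.71 = 0.8540 s.
Height at that point: y = 8.202×0.8540 − 4.900×0.8540² = 3.431 m.
That is 3.431 − 1.34 = 2.09 m above the top of the wall, so the ball clears it.

Yes — it clears the wall by 2.09 m.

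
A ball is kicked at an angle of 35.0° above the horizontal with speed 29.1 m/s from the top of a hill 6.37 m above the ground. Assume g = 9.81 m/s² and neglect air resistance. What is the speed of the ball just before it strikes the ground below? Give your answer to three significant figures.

v_x = 29.1 cos 35.0° = 23.84 m/s is unchanged throughout.
For the vertical component, v_y² = v_y0² + 2 g h = (16.69)² + 2×9.81×6.37 = 403.5, so |v_y| = 20.09 m/s.
Impact speed = √(v_x² + v_y²) = √(568.3 + 403.5) = 31.2 m/s.

31.2 m/s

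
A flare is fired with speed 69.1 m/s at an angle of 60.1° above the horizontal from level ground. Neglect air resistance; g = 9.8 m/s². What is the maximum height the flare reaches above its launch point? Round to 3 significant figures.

183 m

Vertical component of launch velocity: v_y = 69.1 sin 60.1° = 59.90 m/s.
At the highest point the vertical velocity is zero, so v_y² = 2 g h_max.
h_max = (59.90)² / (2 × 9.8) = 3588 / 19.60 = 183 m.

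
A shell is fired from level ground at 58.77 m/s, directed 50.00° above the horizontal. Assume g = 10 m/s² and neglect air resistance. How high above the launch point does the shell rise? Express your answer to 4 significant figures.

Vertical component of launch velocity: v_y = 58.77 sin 50.00° = 45.020 m/s.
At the highest point the vertical velocity is zero, so v_y² = 2 g h_max.
h_max = (45.020)² / (2 × 10) = 2026.8 / 20.00 = 101.3 m.

101.3 m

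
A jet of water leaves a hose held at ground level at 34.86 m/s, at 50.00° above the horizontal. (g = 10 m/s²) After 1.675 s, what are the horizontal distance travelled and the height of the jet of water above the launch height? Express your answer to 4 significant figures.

x = 37.53 m, y = 30.70 m

v_x = 34.86 cos 50.00° = 22.408 m/s; v_y0 = 34.86 sin 50.00° = 26.704 m/s.
x = v_x t = 22.408 × 1.675 = 37.53 m.
y = v_y0 t − ½ g t² = 26.704×1.675 − 5.000×1.675² = 30.70 m.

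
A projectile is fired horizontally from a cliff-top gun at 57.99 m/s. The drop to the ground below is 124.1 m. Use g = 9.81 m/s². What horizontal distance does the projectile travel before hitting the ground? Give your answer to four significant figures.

Initial vertical velocity is zero, so the fall time comes from h = ½ g t²: t = √(2 × 124.1 / 9.81) = 5.0300 s.
Horizontal motion is uniform at 57.99 m/s, so x = 57.99 × 5.0300 = 291.7 m.

291.7 m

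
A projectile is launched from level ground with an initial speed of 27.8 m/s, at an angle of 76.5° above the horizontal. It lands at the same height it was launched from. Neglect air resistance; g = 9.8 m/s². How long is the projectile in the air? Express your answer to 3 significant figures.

Vertical component: v_y = 27.8 sin 76.5° = 27.03 m/s.
For a projectile landing at launch height, time of flight is t = 2 v_y / g = 2 × 27.03 / 9.8 = 5.52 s.

5.52 s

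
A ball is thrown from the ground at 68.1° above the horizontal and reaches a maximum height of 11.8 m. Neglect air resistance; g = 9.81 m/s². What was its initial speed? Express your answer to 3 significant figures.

16.4 m/s

At maximum height v_y = 0, so (v₀ sin θ)² = 2 g H.
v₀ sin 68.1° = √(2 × 9.81 × 11.8) = 15.22 m/s.
v₀ = 15.22 / sin 68.1° = 15.22 / 0.9278 = 16.4 m/s.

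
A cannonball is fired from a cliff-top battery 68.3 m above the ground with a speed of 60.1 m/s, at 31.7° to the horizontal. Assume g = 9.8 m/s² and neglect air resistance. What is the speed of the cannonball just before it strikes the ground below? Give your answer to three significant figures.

v_x = 60.1 cos 31.7° = 51.13 m/s is unchanged throughout.
For the vertical component, v_y² = v_y0² + 2 g h = (31.58)² + 2×9.8×68.3 = 2336, so |v_y| = 48.33 m/s.
Impact speed = √(v_x² + v_y²) = √(2614 + 2336) = 70.4 m/s.

70.4 m/s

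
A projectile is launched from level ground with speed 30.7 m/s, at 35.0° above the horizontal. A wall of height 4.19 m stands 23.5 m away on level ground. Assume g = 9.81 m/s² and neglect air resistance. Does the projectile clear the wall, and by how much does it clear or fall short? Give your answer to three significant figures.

Yes — it clears the wall by 7.98 m.

v_x = 30.7 cos 35.0° = 25.15 m/s; v_y0 = 30.7 sin 35.0° = 17.61 m/s.
Time to reach the wall: t = 23.5 / 25.15 = 0.9344 s.
Height at that point: y = 17.61×0.9344 − 4.905×0.9344² = 12.17 m.
That is 12.17 − 4.19 = 7.98 m above the top of the wall, so the projectile clears it.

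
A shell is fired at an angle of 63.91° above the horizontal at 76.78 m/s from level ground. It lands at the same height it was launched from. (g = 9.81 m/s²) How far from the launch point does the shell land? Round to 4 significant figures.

474.7 m

For level ground, R = v₀² sin(2θ) / g.
sin(2 × 63.91°) = sin 127.82° = 0.7899.
R = (76.78)² × 0.7899 / 9.81 = 474.7 m.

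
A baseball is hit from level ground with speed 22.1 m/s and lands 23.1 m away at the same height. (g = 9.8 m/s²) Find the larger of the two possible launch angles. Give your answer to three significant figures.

Level-ground range: R = v₀² sin(2θ)/g ⇒ sin 2θ = R g / v₀² = 23.1×9.8/22.1² = 0.4635.
2θ = arcsin(0.4635) = 27.61° or 180° − 27.61° = 152.39°.
So θ = 13.8° or θ = 76.2°.

76.2°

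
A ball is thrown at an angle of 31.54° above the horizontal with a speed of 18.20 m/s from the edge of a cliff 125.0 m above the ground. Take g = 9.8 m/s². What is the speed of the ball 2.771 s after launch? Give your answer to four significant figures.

v_x = 18.20 cos 31.54° = 15.511 m/s (constant).
v_y(t) = 18.20 sin 31.54° − g t = 9.5203 − 9.8 × 2.771 = -17.636 m/s.
Speed = √(v_x² + v_y²) = √(240.59 + 311.03) = 23.49 m/s.

23.49 m/s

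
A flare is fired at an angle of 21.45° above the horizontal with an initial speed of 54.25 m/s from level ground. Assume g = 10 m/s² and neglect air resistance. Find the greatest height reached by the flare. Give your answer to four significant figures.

Vertical component of launch velocity: v_y = 54.25 sin 21.45° = 19.839 m/s.
At the highest point the vertical velocity is zero, so v_y² = 2 g h_max.
h_max = (19.839)² / (2 × 10) = 393.59 / 20.00 = 19.68 m.

19.68 m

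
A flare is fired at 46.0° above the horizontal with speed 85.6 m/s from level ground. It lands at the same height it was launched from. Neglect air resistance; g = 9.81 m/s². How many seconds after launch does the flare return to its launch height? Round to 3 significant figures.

Vertical component: v_y = 85.6 sin 46.0° = 61.58 m/s.
For a projectile landing at launch height, time of flight is t = 2 v_y / g = 2 × 61.58 / 9.81 = 12.6 s.

12.6 s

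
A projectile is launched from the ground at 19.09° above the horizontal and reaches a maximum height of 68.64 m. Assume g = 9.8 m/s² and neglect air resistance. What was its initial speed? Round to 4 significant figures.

At maximum height v_y = 0, so (v₀ sin θ)² = 2 g H.
v₀ sin 19.09° = √(2 × 9.8 × 68.64) = 36.679 m/s.
v₀ = 36.679 / sin 19.09° = 36.679 / 0.3271 = 112.1 m/s.

112.1 m/s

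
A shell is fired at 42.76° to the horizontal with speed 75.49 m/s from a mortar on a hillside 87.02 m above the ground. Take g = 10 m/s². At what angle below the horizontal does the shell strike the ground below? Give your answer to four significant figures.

v_x = 75.49 cos 42.76° = 55.425 m/s.
At impact |v_y| = √(v_y0² + 2 g h) = √(51.252² + 2×10×87.02) = 66.085 m/s.
Angle below horizontal = arctan(|v_y| / v_x) = arctan(66.085 / 55.425) = 50.01°.

50.01°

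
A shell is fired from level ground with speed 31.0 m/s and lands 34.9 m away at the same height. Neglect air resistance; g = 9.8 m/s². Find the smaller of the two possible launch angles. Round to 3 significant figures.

10.4°

Level-ground range: R = v₀² sin(2θ)/g ⇒ sin 2θ = R g / v₀² = 34.9×9.8/31.0² = 0.3559.
2θ = arcsin(0.3559) = 20.85° or 180° − 20.85° = 159.15°.
So θ = 10.4° or θ = 79.6°.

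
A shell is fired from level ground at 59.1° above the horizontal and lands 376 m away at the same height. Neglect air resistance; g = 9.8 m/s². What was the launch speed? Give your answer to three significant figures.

On level ground, R = v₀² sin(2θ) / g, so v₀ = √(R g / sin 2θ).
sin(2 × 59.1°) = 0.8813.
v₀ = √(376 × 9.8 / 0.8813) = √4181 = 64.7 m/s.

64.7 m/s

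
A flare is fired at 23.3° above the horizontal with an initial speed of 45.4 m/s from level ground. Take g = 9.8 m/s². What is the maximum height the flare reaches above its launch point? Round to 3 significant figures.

Vertical component of launch velocity: v_y = 45.4 sin 23.3° = 17.96 m/s.
At the highest point the vertical velocity is zero, so v_y² = 2 g h_max.
h_max = (17.96)² / (2 × 9.8) = 322.6 / 19.60 = 16.5 m.

16.5 m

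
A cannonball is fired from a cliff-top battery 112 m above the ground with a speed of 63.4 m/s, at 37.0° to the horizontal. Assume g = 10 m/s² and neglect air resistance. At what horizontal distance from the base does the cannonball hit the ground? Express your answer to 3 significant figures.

Components: v_x = 63.4 cos 37.0° = 50.63 m/s, v_y = 63.4 sin 37.0° = 38.16 m/s.
Vertical: 0 = 112 + 38.16 t − ½(10) t² ⇒ 5.000 t² − 38.16 t − 112 = 0.
t = [38.16 + √(1456 + 2240)] / 10.00 = 9.895 s.
Horizontal: R = v_x · t = 50.63 × 9.895 = 501 m.

501 m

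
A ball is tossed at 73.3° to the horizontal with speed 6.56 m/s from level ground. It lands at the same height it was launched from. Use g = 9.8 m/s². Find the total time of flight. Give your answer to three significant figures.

1.28 s

Vertical component: v_y = 6.56 sin 73.3° = 6.283 m/s.
For a projectile landing at launch height, time of flight is t = 2 v_y / g = 2 × 6.283 / 9.8 = 1.28 s.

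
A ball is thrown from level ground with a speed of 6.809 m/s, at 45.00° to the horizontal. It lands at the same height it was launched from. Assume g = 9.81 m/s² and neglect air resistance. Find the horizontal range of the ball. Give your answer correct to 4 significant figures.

4.726 m

For level ground, R = v₀² sin(2θ) / g.
sin(2 × 45.00°) = sin 90.000° = 1.000.
R = (6.809)² × 1.000 / 9.81 = 4.726 m.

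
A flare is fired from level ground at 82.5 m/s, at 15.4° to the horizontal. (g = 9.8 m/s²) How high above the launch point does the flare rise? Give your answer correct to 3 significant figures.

24.5 m

Vertical component of launch velocity: v_y = 82.5 sin 15.4° = 21.91 m/s.
At the highest point the vertical velocity is zero, so v_y² = 2 g h_max.
h_max = (21.91)² / (2 × 9.8) = 480.0 / 19.60 = 24.5 m.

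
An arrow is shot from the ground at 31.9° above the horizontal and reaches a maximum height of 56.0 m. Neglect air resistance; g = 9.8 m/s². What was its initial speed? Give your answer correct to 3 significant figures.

62.7 m/s

At maximum height v_y = 0, so (v₀ sin θ)² = 2 g H.
v₀ sin 31.9° = √(2 × 9.8 × 56.0) = 33.13 m/s.
v₀ = 33.13 / sin 31.9° = 33.13 / 0.5284 = 62.7 m/s.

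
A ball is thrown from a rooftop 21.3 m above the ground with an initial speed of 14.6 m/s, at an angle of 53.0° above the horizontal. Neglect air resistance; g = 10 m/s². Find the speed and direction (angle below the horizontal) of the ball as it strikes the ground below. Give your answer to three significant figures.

v_x = 14.6 cos 53.0° = 8.786 m/s (constant).
|v_y| at impact = √((11.66)² + 2×10×21.3) = 23.71 m/s.
Speed = √(8.786² + 23.71²) = 25.3 m/s; angle = arctan(23.71/8.786) = 69.7° below horizontal.

25.3 m/s at 69.7° below the horizontal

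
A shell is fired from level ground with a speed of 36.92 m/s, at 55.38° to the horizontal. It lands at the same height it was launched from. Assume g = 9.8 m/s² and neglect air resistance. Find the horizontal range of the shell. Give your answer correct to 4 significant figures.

130.1 m

Components: v_x = 36.92 cos 55.38° = 20.975 m/s, v_y = 36.92 sin 55.38° = 30.383 m/s.
Time of flight (same landing height): t = 2 v_y / g = 2 × 30.383 / 9.8 = 6.2006 s.
Range: R = v_x · t = 20.975 × 6.2006 = 130.1 m.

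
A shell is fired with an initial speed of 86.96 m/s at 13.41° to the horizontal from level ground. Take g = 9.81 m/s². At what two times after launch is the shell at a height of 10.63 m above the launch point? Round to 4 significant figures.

v_y0 = 86.96 sin 13.41° = 20.168 m/s.
Set y = v_y0 t − ½ g t² = 10.63: 4.905 t² − 20.168 t + 10.63 = 0.
t = [20.168 ± √(406.75 − 208.56)] / 9.81 = (20.168 ± 14.078) / 9.81, giving t = 0.6208 s or t = 3.491 s.
So the shell is at 10.63 m at t = 0.6208 s (rising) and t = 3.491 s (falling).

0.6208 s and 3.491 s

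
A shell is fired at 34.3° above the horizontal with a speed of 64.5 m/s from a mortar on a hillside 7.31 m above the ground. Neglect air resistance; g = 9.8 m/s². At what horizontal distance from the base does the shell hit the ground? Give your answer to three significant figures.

406 m

Components: v_x = 64.5 cos 34.3° = 53.28 m/s, v_y = 64.5 sin 34.3° = 36.35 m/s.
Vertical: 0 = 7.31 + 36.35 t − ½(9.8) t² ⇒ 4.900 t² − 36.35 t − 7.31 = 0.
t = [36.35 + √(1321 + 143.3)] / 9.800 = 7.614 s.
Horizontal: R = v_x · t = 53.28 × 7.614 = 406 m.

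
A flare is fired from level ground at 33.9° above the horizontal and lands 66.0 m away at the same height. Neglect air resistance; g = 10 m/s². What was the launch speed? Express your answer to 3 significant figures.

26.7 m/s

On level ground, R = v₀² sin(2θ) / g, so v₀ = √(R g / sin 2θ).
sin(2 × 33.9°) = 0.9259.
v₀ = √(66.0 × 10 / 0.9259) = √712.8 = 26.7 m/s.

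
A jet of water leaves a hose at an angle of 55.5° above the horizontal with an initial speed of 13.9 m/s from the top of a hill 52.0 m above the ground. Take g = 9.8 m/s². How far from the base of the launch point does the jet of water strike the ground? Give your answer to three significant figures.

Components: v_x = 13.9 cos 55.5° = 7.873 m/s, v_y = 13.9 sin 55.5° = 11.46 m/s.
Vertical: 0 = 52.0 + 11.46 t − ½(9.8) t² ⇒ 4.900 t² − 11.46 t − 52.0 = 0.
t = [11.46 + √(131.3 + 1019)] / 9.800 = 4.630 s.
Horizontal: R = v_x · t = 7.873 × 4.630 = 36.5 m.

36.5 m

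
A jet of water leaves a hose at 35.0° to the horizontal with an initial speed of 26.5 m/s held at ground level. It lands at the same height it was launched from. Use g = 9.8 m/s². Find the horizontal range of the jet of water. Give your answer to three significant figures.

67.3 m

Components: v_x = 26.5 cos 35.0° = 21.71 m/s, v_y = 26.5 sin 35.0° = 15.20 m/s.
Time of flight (same landing height): t = 2 v_y / g = 2 × 15.20 / 9.8 = 3.102 s.
Range: R = v_x · t = 21.71 × 3.102 = 67.3 m.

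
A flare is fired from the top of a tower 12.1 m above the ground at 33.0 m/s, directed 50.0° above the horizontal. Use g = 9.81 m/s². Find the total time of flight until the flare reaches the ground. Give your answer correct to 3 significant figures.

5.59 s

Vertical component: v_y = 33.0 sin 50.0° = 25.28 m/s.
Taking up as positive with launch at y = 12.1 m, landing at y = 0: 0 = 12.1 + 25.28 t − ½(9.81) t².
Solving 4.905 t² − 25.28 t − 12.1 = 0 gives t = [25.28 + √(25.28² + 4·4.905·12.1)] / 9.810 = 5.59 s.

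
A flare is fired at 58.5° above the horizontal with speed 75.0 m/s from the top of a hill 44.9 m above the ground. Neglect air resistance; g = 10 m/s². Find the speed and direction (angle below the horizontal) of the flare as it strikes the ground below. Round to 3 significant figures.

80.8 m/s at 61.0° below the horizontal

v_x = 75.0 cos 58.5° = 39.19 m/s (constant).
|v_y| at impact = √((63.95)² + 2×10×44.9) = 70.62 m/s.
Speed = √(39.19² + 70.62²) = 80.8 m/s; angle = arctan(70.62/39.19) = 61.0° below horizontal.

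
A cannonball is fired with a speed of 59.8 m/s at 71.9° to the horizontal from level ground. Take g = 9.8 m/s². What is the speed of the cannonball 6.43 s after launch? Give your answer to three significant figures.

v_x = 59.8 cos 71.9° = 18.58 m/s (constant).
v_y(t) = 59.8 sin 71.9° − g t = 56.84 − 9.8 × 6.43 = -6.174 m/s.
Speed = √(v_x² + v_y²) = √(345.2 + 38.12) = 19.6 m/s.

19.6 m/s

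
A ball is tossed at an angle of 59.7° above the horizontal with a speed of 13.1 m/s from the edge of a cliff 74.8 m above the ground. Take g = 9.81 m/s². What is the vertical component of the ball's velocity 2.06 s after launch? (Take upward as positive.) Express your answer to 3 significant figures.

-8.90 m/s

Initial vertical component: v_y0 = 13.1 sin 59.7° = 11.31 m/s.
v_y(t) = v_y0 − g t = 11.31 − 9.81 × 2.06 = -8.90 m/s.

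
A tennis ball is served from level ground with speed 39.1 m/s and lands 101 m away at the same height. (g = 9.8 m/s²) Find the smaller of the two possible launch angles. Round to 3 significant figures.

Level-ground range: R = v₀² sin(2θ)/g ⇒ sin 2θ = R g / v₀² = 101×9.8/39.1² = 0.6474.
2θ = arcsin(0.6474) = 40.35° or 180° − 40.35° = 139.65°.
So θ = 20.2° or θ = 69.8°.

20.2°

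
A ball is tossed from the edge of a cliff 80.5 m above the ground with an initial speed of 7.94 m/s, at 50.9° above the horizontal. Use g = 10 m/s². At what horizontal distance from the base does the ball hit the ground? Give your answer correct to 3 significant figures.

Components: v_x = 7.94 cos 50.9° = 5.008 m/s, v_y = 7.94 sin 50.9° = 6.162 m/s.
Vertical: 0 = 80.5 + 6.162 t − ½(10) t² ⇒ 5.000 t² − 6.162 t − 80.5 = 0.
t = [6.162 + √(37.97 + 1610)] / 10.00 = 4.676 s.
Horizontal: R = v_x · t = 5.008 × 4.676 = 23.4 m.

23.4 m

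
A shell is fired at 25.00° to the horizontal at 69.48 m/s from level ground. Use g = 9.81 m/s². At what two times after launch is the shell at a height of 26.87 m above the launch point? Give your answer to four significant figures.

1.127 s and 4.859 s

v_y0 = 69.48 sin 25.00° = 29.364 m/s.
Set y = v_y0 t − ½ g t² = 26.87: 4.905 t² − 29.364 t + 26.87 = 0.
t = [29.364 ± √(862.24 − 527.19)] / 9.81 = (29.364 ± 18.304) / 9.81, giving t = 1.127 s or t = 4.859 s.
So the shell is at 26.87 m at t = 1.127 s (rising) and t = 4.859 s (falling).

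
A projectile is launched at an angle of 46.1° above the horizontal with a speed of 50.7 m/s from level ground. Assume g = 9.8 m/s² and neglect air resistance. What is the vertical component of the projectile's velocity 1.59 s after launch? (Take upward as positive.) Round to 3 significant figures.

Initial vertical component: v_y0 = 50.7 sin 46.1° = 36.53 m/s.
v_y(t) = v_y0 − g t = 36.53 − 9.8 × 1.59 = 20.9 m/s.

20.9 m/s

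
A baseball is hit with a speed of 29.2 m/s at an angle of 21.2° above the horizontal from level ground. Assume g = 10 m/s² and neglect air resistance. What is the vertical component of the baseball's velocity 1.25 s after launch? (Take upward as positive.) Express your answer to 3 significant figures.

-1.94 m/s

Initial vertical component: v_y0 = 29.2 sin 21.2° = 10.56 m/s.
v_y(t) = v_y0 − g t = 10.56 − 10 × 1.25 = -1.94 m/s.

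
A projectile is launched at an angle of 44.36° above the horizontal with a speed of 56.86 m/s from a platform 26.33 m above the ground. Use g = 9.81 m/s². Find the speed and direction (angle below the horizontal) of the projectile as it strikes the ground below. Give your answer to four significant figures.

v_x = 56.86 cos 44.36° = 40.653 m/s (constant).
|v_y| at impact = √((39.754)² + 2×9.81×26.33) = 45.793 m/s.
Speed = √(40.653² + 45.793²) = 61.23 m/s; angle = arctan(45.793/40.653) = 48.40° below horizontal.

61.23 m/s at 48.40° below the horizontal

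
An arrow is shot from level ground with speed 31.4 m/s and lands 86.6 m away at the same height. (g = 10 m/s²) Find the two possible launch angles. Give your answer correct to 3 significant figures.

Level-ground range: R = v₀² sin(2θ)/g ⇒ sin 2θ = R g / v₀² = 86.6×10/31.4² = 0.8783.
2θ = arcsin(0.8783) = 61.44° or 180° − 61.44° = 118.56°.
So θ = 30.7° or θ = 59.3°.

30.7° and 59.3°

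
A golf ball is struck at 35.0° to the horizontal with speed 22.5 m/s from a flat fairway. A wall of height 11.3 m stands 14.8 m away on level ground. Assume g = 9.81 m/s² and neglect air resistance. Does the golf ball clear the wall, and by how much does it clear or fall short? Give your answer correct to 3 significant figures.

No — it falls 4.10 m short of clearing the wall.

v_x = 22.5 cos 35.0° = 18.43 m/s; v_y0 = 22.5 sin 35.0° = 12.91 m/s.
Time to reach the wall: t = 14.8 / 18.43 = 0.8030 s.
Height at that point: y = 12.91×0.8030 − 4.905×0.8030² = 7.204 m.
That is 11.3 − 7.204 = 4.10 m below the top of the wall, so the golf ball does not clear it.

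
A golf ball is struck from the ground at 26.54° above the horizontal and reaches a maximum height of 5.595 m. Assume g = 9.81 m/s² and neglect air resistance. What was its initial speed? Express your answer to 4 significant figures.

At maximum height v_y = 0, so (v₀ sin θ)² = 2 g H.
v₀ sin 26.54° = √(2 × 9.81 × 5.595) = 10.477 m/s.
v₀ = 10.477 / sin 26.54° = 10.477 / 0.4468 = 23.45 m/s.

23.45 m/s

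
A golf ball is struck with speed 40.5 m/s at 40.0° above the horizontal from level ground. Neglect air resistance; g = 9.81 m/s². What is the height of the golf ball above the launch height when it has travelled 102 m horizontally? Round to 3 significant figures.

32.6 m

v_x = 40.5 cos 40.0° = 31.02 m/s, v_y0 = 40.5 sin 40.0° = 26.03 m/s.
Time to reach x = 102 m: t = x / v_x = 102 / 31.02 = 3.288 s.
y = v_y0 t − ½ g t² = 26.03×3.288 − 4.905×3.288² = 32.6 m.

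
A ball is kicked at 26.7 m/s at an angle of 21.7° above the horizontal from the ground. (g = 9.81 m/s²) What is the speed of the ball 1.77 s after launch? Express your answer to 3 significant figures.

25.9 m/s

v_x = 26.7 cos 21.7° = 24.81 m/s (constant).
v_y(t) = 26.7 sin 21.7° − g t = 9.872 − 9.81 × 1.77 = -7.492 m/s.
Speed = √(v_x² + v_y²) = √(615.5 + 56.13) = 25.9 m/s.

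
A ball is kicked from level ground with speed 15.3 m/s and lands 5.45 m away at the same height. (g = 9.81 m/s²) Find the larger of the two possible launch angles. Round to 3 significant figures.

83.4°

Level-ground range: R = v₀² sin(2θ)/g ⇒ sin 2θ = R g / v₀² = 5.45×9.81/15.3² = 0.2284.
2θ = arcsin(0.2284) = 13.20° or 180° − 13.20° = 166.80°.
So θ = 6.60° or θ = 83.4°.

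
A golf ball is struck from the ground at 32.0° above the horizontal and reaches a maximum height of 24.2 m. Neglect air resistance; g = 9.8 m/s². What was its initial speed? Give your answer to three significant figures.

41.1 m/s

At maximum height v_y = 0, so (v₀ sin θ)² = 2 g H.
v₀ sin 32.0° = √(2 × 9.8 × 24.2) = 21.78 m/s.
v₀ = 21.78 / sin 32.0° = 21.78 / 0.5299 = 41.1 m/s.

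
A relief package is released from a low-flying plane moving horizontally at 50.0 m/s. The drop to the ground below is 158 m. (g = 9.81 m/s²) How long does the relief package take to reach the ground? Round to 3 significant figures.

5.68 s

The horizontal speed doesn't affect the fall. With v_y0 = 0, h = ½ g t².
t = √(2 × 158 / 9.81) = √32.21 = 5.68 s.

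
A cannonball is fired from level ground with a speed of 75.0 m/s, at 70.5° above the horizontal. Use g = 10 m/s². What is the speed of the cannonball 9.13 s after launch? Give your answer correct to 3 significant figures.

32.4 m/s

v_x = 75.0 cos 70.5° = 25.04 m/s (constant).
v_y(t) = 75.0 sin 70.5° − g t = 70.70 − 10 × 9.13 = -20.60 m/s.
Speed = √(v_x² + v_y²) = √(627.0 + 424.4) = 32.4 m/s.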